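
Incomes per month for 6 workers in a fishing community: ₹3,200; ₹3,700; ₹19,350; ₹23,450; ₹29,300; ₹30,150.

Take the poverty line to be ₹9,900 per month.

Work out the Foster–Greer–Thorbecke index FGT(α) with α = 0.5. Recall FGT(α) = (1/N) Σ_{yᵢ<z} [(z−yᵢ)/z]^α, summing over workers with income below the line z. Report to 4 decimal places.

Below z: ₹3,200, ₹3,700 (q = 2 of N = 6).
Normalized shortfalls: (9900−3200)/9900 = 0.6768; (9900−3700)/9900 = 0.6263.
Raised to α = 0.5: 0.82266; 0.79137.
Sum = 1.614026; FGT(0.5) = 1.614026 / 6 = 0.2690.

0.2690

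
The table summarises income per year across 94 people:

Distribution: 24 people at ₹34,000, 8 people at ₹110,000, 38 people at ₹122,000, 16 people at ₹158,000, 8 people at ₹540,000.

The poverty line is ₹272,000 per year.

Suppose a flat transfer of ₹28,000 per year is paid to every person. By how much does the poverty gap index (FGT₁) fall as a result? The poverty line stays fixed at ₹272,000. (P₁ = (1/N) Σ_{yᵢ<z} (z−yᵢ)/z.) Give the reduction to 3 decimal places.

Before: below the line — 24×₹34,000, 8×₹110,000, 38×₹122,000, 16×₹158,000; poverty gap index (FGT₁) = 0.56837.
After the ₹28,000 transfer: below the line — 24×₹62,000, 8×₹138,000, 38×₹150,000, 16×₹186,000; poverty gap index (FGT₁) = 0.47419.
Reduction = 0.56837 − 0.47419 = 0.094.

0.094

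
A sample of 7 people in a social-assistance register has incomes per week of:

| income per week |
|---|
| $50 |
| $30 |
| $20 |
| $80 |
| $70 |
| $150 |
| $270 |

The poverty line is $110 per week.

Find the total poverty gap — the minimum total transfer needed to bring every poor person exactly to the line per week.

$300

Below the line: $20, $30, $50, $70, $80 (q = 5 of N = 7).
Individual gaps: 110−20 = 90; 110−30 = 80; 110−50 = 60; 110−70 = 40; 110−80 = 30.
Aggregate gap = $300.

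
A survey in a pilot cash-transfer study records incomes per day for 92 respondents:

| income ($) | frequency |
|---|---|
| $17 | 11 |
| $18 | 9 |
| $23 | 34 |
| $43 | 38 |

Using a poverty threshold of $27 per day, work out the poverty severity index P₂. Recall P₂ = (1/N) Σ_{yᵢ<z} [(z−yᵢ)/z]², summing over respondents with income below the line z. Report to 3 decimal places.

0.035

Below the line: 11×$17, 9×$18, 34×$23 (q = 54 of N = 92).
Shortfall ratios: (27−17)/27 = 0.3704 (×11); (27−18)/27 = 0.3333 (×9); (27−23)/27 = 0.1481 (×34).
Squared: 0.1372 (×11); 0.1111 (×9); 0.0219 (×34).
Sum = 3.255144; P₂ = 3.255144 / 92 = 0.035.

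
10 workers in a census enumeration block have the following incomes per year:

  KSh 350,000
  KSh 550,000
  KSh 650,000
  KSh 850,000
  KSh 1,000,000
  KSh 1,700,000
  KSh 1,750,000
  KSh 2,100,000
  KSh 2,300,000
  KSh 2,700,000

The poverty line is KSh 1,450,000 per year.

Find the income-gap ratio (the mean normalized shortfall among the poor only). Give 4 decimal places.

Poor units: KSh 350,000, KSh 550,000, KSh 650,000, KSh 850,000, KSh 1,000,000 (q = 5 of N = 10).
Relative gaps: 0.7586, 0.6207, 0.5517, 0.4138, 0.3103; sum = 2.655172.
I averages over the q = 5 poor units only: 2.655172 / 5 = 0.5310.

0.5310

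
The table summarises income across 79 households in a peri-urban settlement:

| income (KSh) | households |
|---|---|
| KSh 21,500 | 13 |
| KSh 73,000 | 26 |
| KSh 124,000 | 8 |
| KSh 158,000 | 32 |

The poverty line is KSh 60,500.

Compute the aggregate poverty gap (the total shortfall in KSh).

Incomes under z: 13×KSh 21,500 (q = 13 of N = 79).
Individual gaps: 13×(60500−21500) = 507000.
Aggregate gap = KSh 507,000.

KSh 507,000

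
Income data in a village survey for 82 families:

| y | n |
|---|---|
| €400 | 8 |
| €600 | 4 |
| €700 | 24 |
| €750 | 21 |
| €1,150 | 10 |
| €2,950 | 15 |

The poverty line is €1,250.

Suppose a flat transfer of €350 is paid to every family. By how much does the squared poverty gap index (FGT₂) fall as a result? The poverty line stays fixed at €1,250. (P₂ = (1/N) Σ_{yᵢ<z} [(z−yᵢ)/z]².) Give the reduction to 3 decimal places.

Before: below the line — 8×€400, 4×€600, 24×€700, 21×€750, 10×€1,150; squared poverty gap index (FGT₂) = 0.15672.
After the €350 transfer: below the line — 8×€750, 4×€950, 24×€1,050, 21×€1,100; squared poverty gap index (FGT₂) = 0.02960.
Reduction = 0.15672 − 0.02960 = 0.127.

0.127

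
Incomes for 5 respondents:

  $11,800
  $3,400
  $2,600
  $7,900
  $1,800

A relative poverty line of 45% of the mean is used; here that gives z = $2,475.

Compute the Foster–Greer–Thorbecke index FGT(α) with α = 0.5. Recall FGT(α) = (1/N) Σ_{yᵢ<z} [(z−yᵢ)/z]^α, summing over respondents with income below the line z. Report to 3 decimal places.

Poor units: $1,800 (q = 1 of N = 5).
Relative gaps: (2475−1800)/2475 = 0.2727.
Raised to α = 0.5: 0.52223.
Sum = 0.522233; FGT(0.5) = 0.522233 / 5 = 0.104.

0.104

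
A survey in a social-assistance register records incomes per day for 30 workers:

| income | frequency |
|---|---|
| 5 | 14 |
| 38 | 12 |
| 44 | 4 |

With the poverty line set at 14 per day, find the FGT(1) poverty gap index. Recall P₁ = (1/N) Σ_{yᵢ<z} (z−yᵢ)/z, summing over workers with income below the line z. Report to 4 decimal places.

Below z: 14×5 (q = 14 of N = 30).
Gap ratios (z−y)/z: (14−5)/14 = 0.6429 (×14).
Sum of shortfalls = 9.000000; P₁ averages over all N: 9.000000 / 30 = 0.3000.

0.3000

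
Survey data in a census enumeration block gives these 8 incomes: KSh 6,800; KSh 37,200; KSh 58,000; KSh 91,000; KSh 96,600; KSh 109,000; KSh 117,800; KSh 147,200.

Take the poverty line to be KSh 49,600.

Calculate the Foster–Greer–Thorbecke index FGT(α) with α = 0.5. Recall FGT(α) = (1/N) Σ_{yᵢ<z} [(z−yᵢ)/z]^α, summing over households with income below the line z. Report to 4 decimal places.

0.1786

Below the line: KSh 6,800, KSh 37,200 (q = 2 of N = 8).
Gap ratios (z−y)/z: (49600−6800)/49600 = 0.8629; (49600−37200)/49600 = 0.2500.
Raised to α = 0.5: 0.92893; 0.50000.
Sum = 1.428926; FGT(0.5) = 1.428926 / 8 = 0.1786.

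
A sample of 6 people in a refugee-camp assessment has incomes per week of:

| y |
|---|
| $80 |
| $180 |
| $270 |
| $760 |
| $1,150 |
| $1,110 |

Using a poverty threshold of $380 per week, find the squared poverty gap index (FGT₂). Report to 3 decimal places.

Below the line: $80, $180, $270 (q = 3 of N = 6).
Normalized shortfalls: (380−80)/380 = 0.7895; (380−180)/380 = 0.5263; (380−270)/380 = 0.2895.
Squared: 0.6233; 0.2770; 0.0838.
Sum = 0.984072; P₂ = 0.984072 / 6 = 0.164.

0.164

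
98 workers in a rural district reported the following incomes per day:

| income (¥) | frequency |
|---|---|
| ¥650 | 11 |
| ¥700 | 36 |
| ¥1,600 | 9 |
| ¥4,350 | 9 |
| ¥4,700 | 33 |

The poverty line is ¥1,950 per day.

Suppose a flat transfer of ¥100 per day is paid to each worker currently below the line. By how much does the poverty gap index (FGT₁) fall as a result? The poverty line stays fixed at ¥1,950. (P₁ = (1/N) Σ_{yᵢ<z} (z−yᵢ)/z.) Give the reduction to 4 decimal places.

0.0293

Before: below the line — 11×¥650, 36×¥700, 9×¥1,600; poverty gap index (FGT₁) = 0.326792.
After the ¥100 transfer: below the line — 11×¥750, 36×¥800, 9×¥1,700; poverty gap index (FGT₁) = 0.297488.
Reduction = 0.326792 − 0.297488 = 0.0293.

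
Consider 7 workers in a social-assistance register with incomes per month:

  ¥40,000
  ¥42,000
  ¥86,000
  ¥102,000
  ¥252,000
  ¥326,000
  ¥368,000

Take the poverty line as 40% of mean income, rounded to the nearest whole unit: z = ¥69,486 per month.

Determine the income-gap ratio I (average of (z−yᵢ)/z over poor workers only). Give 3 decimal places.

0.410

Poor units: ¥40,000, ¥42,000 (q = 2 of N = 7).
Shortfall ratios (z−y)/z: 0.4243, 0.3956; sum = 0.819906.
The income-gap ratio divides by q (the poor only): 0.819906 / 2 = 0.410.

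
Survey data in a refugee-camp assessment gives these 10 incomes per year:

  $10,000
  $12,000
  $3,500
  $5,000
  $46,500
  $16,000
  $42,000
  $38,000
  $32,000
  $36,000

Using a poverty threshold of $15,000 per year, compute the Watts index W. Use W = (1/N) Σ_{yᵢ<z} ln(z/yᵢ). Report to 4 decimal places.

0.3183

Incomes under z: $3,500, $5,000, $10,000, $12,000 (q = 4 of N = 10).
ln(z/y) terms: ln(15000/3500) = 1.4553; ln(15000/5000) = 1.0986; ln(15000/10000) = 0.4055; ln(15000/12000) = 0.2231.
W = 3.182508 / 10 = 0.3183.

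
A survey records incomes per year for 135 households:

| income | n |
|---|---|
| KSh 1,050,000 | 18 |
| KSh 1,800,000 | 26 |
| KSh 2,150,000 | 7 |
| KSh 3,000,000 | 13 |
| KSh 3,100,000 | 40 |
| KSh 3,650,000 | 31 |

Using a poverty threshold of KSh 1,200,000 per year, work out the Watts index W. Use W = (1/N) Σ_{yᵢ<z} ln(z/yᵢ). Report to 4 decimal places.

Below the line: 18×KSh 1,050,000 (q = 18 of N = 135).
Log gaps: ln(1200000/1050000) = 0.1335 (×18).
W = 2.403565 / 135 = 0.0178.

0.0178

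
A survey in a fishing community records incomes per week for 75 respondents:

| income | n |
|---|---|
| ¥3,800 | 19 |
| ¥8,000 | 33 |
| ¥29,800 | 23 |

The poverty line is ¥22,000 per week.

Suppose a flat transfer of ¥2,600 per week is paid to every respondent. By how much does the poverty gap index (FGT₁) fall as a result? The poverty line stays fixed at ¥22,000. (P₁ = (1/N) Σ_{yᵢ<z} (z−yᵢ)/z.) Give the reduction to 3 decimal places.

Before: below the line — 19×¥3,800, 33×¥8,000; poverty gap index (FGT₁) = 0.48958.
After the ¥2,600 transfer: below the line — 19×¥6,400, 33×¥10,600; poverty gap index (FGT₁) = 0.40764.
Reduction = 0.48958 − 0.40764 = 0.082.

0.082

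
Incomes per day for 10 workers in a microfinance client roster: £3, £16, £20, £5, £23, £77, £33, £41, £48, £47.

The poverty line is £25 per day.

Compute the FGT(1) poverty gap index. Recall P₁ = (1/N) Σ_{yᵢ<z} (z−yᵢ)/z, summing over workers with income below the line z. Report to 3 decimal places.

Poor units: £3, £5, £16, £20, £23 (q = 5 of N = 10).
Gap ratios (z−y)/z: (25−3)/25 = 0.8800; (25−5)/25 = 0.8000; (25−16)/25 = 0.3600; (25−20)/25 = 0.2000; (25−23)/25 = 0.0800.
Sum of shortfalls = 2.320000; P₁ averages over all N: 2.320000 / 10 = 0.232.

0.232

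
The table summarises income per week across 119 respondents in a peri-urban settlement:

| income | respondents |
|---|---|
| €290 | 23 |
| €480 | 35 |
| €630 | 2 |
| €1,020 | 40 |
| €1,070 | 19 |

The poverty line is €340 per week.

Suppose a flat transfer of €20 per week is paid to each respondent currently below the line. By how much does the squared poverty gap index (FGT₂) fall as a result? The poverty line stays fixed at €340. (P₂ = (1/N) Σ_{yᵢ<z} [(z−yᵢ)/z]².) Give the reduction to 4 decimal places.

0.0027

Before: below the line — 23×€290; squared poverty gap index (FGT₂) = 0.004180.
After the €20 transfer: below the line — 23×€310; squared poverty gap index (FGT₂) = 0.001505.
Reduction = 0.004180 − 0.001505 = 0.0027.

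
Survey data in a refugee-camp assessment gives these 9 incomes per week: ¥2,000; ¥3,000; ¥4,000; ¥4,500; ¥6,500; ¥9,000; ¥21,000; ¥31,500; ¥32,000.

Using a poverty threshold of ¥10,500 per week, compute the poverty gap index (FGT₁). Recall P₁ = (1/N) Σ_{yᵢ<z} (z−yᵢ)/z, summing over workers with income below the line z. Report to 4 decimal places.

0.3598

Below the line: ¥2,000, ¥3,000, ¥4,000, ¥4,500, ¥6,500, ¥9,000 (q = 6 of N = 9).
Normalized shortfalls: (10500−2000)/10500 = 0.8095; (10500−3000)/10500 = 0.7143; (10500−4000)/10500 = 0.6190; (10500−4500)/10500 = 0.5714; (10500−6500)/10500 = 0.3810; (10500−9000)/10500 = 0.1429.
Σ = 3.238095. Dividing by the full population N = 9 gives P₁ = 0.3598.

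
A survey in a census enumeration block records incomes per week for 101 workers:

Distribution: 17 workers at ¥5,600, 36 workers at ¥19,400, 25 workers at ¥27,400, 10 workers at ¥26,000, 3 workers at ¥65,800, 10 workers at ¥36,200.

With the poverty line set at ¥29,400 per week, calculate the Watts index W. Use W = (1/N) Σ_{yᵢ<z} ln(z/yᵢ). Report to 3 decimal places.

0.457

Incomes under z: 17×¥5,600, 36×¥19,400, 10×¥26,000, 25×¥27,400 (q = 88 of N = 101).
Log gaps: ln(29400/5600) = 1.6582 (×17); ln(29400/19400) = 0.4157 (×36); ln(29400/26000) = 0.1229 (×10); ln(29400/27400) = 0.0705 (×25).
W = 46.146128 / 101 = 0.457.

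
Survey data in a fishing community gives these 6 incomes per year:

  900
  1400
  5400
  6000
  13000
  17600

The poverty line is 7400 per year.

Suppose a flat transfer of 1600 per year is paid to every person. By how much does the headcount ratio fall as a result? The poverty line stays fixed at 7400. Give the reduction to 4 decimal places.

0.1667

Before: below the line — 900, 1400, 5400, 6000; headcount ratio = 0.666667.
After the 1600 transfer: below the line — 2500, 3000, 7000; headcount ratio = 0.500000.
Reduction = 0.666667 − 0.500000 = 0.1667.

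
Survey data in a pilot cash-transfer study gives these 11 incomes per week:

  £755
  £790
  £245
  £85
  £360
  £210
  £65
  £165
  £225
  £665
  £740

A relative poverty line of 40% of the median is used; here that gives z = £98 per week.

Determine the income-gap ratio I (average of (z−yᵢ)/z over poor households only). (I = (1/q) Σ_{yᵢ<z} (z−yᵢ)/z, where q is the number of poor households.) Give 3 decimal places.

0.235

Below the line: £65, £85 (q = 2 of N = 11).
Relative gaps: 0.3367, 0.1327; sum = 0.469388.
I averages over the q = 2 poor units only: 0.469388 / 2 = 0.235.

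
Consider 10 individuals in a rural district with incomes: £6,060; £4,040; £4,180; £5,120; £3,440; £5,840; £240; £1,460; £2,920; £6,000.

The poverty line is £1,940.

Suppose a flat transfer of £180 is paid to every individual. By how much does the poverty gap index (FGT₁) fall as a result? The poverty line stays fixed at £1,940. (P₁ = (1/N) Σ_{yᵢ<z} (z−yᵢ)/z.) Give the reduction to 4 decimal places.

Before: below the line — £240, £1,460; poverty gap index (FGT₁) = 0.112371.
After the £180 transfer: below the line — £420, £1,640; poverty gap index (FGT₁) = 0.093814.
Reduction = 0.112371 − 0.093814 = 0.0186.

0.0186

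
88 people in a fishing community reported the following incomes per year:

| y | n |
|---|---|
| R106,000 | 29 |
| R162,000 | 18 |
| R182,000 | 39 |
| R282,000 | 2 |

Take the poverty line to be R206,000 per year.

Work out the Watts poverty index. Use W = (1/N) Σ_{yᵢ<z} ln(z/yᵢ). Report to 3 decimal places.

0.323

Incomes under z: 29×R106,000, 18×R162,000, 39×R182,000 (q = 86 of N = 88).
Log gaps: ln(206000/106000) = 0.6644 (×29); ln(206000/162000) = 0.2403 (×18); ln(206000/182000) = 0.1239 (×39).
W = 28.424622 / 88 = 0.323.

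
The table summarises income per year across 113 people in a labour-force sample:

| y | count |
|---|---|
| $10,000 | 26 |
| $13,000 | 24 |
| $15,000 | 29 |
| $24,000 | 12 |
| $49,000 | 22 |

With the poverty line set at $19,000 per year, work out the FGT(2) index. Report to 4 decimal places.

0.0842

Below z: 26×$10,000, 24×$13,000, 29×$15,000 (q = 79 of N = 113).
Shortfall ratios: (19000−10000)/19000 = 0.4737 (×26); (19000−13000)/19000 = 0.3158 (×24); (19000−15000)/19000 = 0.2105 (×29).
Squared: 0.2244 (×26); 0.0997 (×24); 0.0443 (×29).
Sum = 9.512465; P₂ = 9.512465 / 113 = 0.0842.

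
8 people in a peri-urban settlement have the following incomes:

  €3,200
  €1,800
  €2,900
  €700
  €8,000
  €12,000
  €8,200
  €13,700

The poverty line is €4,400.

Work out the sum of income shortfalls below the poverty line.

Below the line: €700, €1,800, €2,900, €3,200 (q = 4 of N = 8).
Individual gaps: 4400−700 = 3700; 4400−1800 = 2600; 4400−2900 = 1500; 4400−3200 = 1200.
Aggregate gap = €9,000.

€9,000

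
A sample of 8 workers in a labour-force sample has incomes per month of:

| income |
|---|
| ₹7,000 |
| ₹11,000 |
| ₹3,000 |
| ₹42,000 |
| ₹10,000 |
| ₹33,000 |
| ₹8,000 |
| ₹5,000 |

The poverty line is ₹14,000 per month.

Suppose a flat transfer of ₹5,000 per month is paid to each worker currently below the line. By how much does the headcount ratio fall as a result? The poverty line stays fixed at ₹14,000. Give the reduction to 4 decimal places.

Before: below the line — ₹3,000, ₹5,000, ₹7,000, ₹8,000, ₹10,000, ₹11,000; headcount ratio = 0.750000.
After the ₹5,000 transfer: below the line — ₹8,000, ₹10,000, ₹12,000, ₹13,000; headcount ratio = 0.500000.
Reduction = 0.750000 − 0.500000 = 0.2500.

0.2500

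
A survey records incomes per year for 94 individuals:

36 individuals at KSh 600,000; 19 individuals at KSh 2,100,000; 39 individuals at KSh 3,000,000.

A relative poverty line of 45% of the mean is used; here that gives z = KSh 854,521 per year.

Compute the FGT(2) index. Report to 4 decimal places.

0.0340

Incomes under z: 36×KSh 600,000 (q = 36 of N = 94).
Gap ratios (z−y)/z: (854521−600000)/854521 = 0.2979 (×36).
Squared: 0.0887 (×36).
Sum = 3.193775; P₂ = 3.193775 / 94 = 0.0340.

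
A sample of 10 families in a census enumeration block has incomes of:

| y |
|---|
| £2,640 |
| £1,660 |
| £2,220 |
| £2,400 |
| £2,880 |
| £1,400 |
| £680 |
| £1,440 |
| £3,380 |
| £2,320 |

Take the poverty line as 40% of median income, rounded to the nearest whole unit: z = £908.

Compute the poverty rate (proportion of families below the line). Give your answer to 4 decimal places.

1 of the 10 families have income below £908.
H = 1/10 = 0.1000.

0.1000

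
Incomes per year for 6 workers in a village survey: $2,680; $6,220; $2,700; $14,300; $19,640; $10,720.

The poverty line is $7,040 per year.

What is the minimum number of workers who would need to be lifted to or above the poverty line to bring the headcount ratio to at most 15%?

Currently q = 3 of N = 6 are below the line (H = 0.500).
A headcount ratio of at most 15% allows at most ⌊0.15 × 6⌋ = 0 poor workers.
So at least 3 − 0 = 3 must be lifted.

3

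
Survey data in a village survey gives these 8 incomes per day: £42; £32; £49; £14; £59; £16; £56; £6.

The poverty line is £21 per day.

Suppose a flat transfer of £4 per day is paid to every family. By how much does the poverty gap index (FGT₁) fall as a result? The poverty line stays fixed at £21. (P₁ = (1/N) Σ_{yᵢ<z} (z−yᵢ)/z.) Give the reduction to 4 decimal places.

0.0714

Before: below the line — £6, £14, £16; poverty gap index (FGT₁) = 0.160714.
After the £4 transfer: below the line — £10, £18, £20; poverty gap index (FGT₁) = 0.089286.
Reduction = 0.160714 − 0.089286 = 0.0714.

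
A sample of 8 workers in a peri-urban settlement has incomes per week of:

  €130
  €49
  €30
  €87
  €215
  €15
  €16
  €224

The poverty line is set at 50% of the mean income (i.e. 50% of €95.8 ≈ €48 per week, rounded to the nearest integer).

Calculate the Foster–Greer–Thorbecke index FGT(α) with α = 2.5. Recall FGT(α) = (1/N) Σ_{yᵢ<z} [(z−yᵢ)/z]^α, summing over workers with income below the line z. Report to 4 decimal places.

Below z: €15, €16, €30 (q = 3 of N = 8).
Gap ratios (z−y)/z: (48−15)/48 = 0.6875; (48−16)/48 = 0.6667; (48−30)/48 = 0.3750.
Raised to α = 2.5: 0.39191; 0.36289; 0.08611.
Sum = 0.840908; FGT(2.5) = 0.840908 / 8 = 0.1051.

0.1051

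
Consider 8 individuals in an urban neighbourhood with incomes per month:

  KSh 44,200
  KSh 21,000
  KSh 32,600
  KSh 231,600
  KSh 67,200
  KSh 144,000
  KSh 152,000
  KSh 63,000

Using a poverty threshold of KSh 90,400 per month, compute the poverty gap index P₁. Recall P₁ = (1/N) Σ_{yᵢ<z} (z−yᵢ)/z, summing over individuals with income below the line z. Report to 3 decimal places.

0.310

Below z: KSh 21,000, KSh 32,600, KSh 44,200, KSh 63,000, KSh 67,200 (q = 5 of N = 8).
Normalized shortfalls: (90400−21000)/90400 = 0.7677; (90400−32600)/90400 = 0.6394; (90400−44200)/90400 = 0.5111; (90400−63000)/90400 = 0.3031; (90400−67200)/90400 = 0.2566.
Sum of shortfalls = 2.477876; P₁ averages over all N: 2.477876 / 8 = 0.310.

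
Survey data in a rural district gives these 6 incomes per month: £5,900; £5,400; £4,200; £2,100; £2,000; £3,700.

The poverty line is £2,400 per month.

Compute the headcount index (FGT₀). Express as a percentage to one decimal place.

2 of the 6 families have income below £2,400.
H = 2/6 = 33.3%.

33.3%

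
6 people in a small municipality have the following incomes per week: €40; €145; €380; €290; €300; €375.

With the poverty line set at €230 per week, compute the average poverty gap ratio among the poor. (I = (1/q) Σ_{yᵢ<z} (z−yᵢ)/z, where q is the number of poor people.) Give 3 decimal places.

Poor units: €40, €145 (q = 2 of N = 6).
Shortfall ratios (z−y)/z: 0.8261, 0.3696; sum = 1.195652.
The income-gap ratio divides by q (the poor only): 1.195652 / 2 = 0.598.

0.598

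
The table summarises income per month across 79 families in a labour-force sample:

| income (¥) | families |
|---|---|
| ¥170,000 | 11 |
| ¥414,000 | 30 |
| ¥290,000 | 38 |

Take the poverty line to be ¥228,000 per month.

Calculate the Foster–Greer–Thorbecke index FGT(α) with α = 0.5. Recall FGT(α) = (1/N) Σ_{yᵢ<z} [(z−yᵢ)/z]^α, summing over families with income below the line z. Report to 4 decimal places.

0.0702

Incomes under z: 11×¥170,000 (q = 11 of N = 79).
Gap ratios (z−y)/z: (228000−170000)/228000 = 0.2544 (×11).
Raised to α = 0.5: 0.50437 (×11).
Sum = 5.548036; FGT(0.5) = 5.548036 / 79 = 0.0702.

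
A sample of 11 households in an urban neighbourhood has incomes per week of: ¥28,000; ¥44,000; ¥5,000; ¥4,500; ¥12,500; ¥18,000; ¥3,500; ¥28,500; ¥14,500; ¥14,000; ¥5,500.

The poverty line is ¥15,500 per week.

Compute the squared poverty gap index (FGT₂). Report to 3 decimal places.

0.184

Incomes under z: ¥3,500, ¥4,500, ¥5,000, ¥5,500, ¥12,500, ¥14,000, ¥14,500 (q = 7 of N = 11).
Normalized shortfalls: (15500−3500)/15500 = 0.7742; (15500−4500)/15500 = 0.7097; (15500−5000)/15500 = 0.6774; (15500−5500)/15500 = 0.6452; (15500−12500)/15500 = 0.1935; (15500−14000)/15500 = 0.0968; (15500−14500)/15500 = 0.0645.
Squared: 0.5994; 0.5036; 0.4589; 0.4162; 0.0375; 0.0094; 0.0042.
Sum = 2.029136; P₂ = 2.029136 / 11 = 0.184.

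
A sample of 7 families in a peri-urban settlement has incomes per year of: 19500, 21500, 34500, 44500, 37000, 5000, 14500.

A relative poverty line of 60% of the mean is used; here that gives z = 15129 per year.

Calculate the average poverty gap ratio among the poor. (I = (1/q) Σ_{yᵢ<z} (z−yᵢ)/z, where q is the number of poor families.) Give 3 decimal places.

0.356

Below z: 5000, 14500 (q = 2 of N = 7).
Relative gaps: 0.6695, 0.0416; sum = 0.711085.
The income-gap ratio divides by q (the poor only): 0.711085 / 2 = 0.356.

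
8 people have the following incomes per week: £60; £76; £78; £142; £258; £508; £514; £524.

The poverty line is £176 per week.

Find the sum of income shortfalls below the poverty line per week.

£348

Below the line: £60, £76, £78, £142 (q = 4 of N = 8).
Individual gaps: 176−60 = 116; 176−76 = 100; 176−78 = 98; 176−142 = 34.
Aggregate gap = £348.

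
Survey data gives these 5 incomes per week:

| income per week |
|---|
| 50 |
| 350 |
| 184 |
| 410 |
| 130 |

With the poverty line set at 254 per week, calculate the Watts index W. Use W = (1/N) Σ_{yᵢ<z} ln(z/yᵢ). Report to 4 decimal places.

0.5235

Below the line: 50, 130, 184 (q = 3 of N = 5).
Log shortfalls: ln(254/50) = 1.6253; ln(254/130) = 0.6698; ln(254/184) = 0.3224.
W = 2.617510 / 5 = 0.5235.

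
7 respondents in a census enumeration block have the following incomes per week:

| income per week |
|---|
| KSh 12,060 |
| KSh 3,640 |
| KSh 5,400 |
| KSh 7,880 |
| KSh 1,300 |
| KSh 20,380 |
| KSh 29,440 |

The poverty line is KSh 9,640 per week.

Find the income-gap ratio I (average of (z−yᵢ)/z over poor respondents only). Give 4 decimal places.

0.5275

Poor units: KSh 1,300, KSh 3,640, KSh 5,400, KSh 7,880 (q = 4 of N = 7).
Relative gaps: 0.8651, 0.6224, 0.4398, 0.1826; sum = 2.109959.
The income-gap ratio divides by q (the poor only): 2.109959 / 4 = 0.5275.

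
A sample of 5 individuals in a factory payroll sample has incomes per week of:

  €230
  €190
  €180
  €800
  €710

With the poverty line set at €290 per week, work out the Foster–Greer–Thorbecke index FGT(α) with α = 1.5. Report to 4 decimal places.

0.1060

Incomes under z: €180, €190, €230 (q = 3 of N = 5).
Normalized shortfalls: (290−180)/290 = 0.3793; (290−190)/290 = 0.3448; (290−230)/290 = 0.2069.
Raised to α = 1.5: 0.23361; 0.20249; 0.09411.
Sum = 0.530209; FGT(1.5) = 0.530209 / 5 = 0.1060.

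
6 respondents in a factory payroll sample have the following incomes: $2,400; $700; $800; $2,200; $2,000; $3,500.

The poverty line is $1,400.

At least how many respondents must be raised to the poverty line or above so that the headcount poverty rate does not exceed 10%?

2 of the 6 respondents are poor, so H = 2/6 = 0.333.
A headcount ratio of at most 10% allows at most ⌊0.10 × 6⌋ = 0 poor respondents.
So at least 2 − 0 = 2 must be lifted.

2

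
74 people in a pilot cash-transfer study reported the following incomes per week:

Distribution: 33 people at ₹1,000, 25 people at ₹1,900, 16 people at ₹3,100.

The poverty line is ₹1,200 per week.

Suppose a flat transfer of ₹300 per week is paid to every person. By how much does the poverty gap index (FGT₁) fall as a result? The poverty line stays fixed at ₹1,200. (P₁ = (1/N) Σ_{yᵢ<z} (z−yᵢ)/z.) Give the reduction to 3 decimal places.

0.074

Before: below the line — 33×₹1,000; poverty gap index (FGT₁) = 0.07432.
After the ₹300 transfer: below the line — none; poverty gap index (FGT₁) = 0.00000.
Reduction = 0.07432 − 0.00000 = 0.074.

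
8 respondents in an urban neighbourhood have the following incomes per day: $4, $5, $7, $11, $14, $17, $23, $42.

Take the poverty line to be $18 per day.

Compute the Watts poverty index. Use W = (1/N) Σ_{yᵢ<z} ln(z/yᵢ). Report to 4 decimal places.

0.5663

Incomes under z: $4, $5, $7, $11, $14, $17 (q = 6 of N = 8).
Log shortfalls: ln(18/4) = 1.5041; ln(18/5) = 1.2809; ln(18/7) = 0.9445; ln(18/11) = 0.4925; ln(18/14) = 0.2513; ln(18/17) = 0.0572.
W = 4.530422 / 8 = 0.5663.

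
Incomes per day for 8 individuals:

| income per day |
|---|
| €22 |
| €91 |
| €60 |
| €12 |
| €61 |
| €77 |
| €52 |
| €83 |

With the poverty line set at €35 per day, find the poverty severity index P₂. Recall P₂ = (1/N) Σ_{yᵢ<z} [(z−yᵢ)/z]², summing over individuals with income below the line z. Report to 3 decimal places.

0.071

Poor units: €12, €22 (q = 2 of N = 8).
Shortfall ratios: (35−12)/35 = 0.6571; (35−22)/35 = 0.3714.
Squared: 0.4318; 0.1380.
Sum = 0.569796; P₂ = 0.569796 / 8 = 0.071.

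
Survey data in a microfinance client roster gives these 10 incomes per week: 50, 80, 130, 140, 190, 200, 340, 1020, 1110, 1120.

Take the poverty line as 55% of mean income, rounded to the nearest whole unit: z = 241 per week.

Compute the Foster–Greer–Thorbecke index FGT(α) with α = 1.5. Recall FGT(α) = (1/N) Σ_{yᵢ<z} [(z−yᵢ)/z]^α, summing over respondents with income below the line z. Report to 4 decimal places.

0.2003

Incomes under z: 50, 80, 130, 140, 190, 200 (q = 6 of N = 10).
Shortfall ratios: (241−50)/241 = 0.7925; (241−80)/241 = 0.6680; (241−130)/241 = 0.4606; (241−140)/241 = 0.4191; (241−190)/241 = 0.2116; (241−200)/241 = 0.1701.
Raised to α = 1.5: 0.70554; 0.54603; 0.31258; 0.27130; 0.09735; 0.07017.
Sum = 2.002971; FGT(1.5) = 2.002971 / 10 = 0.2003.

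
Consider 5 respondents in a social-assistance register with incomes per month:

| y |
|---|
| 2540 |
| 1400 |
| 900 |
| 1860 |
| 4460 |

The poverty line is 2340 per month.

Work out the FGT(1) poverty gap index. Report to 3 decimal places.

0.244

Incomes under z: 900, 1400, 1860 (q = 3 of N = 5).
Normalized shortfalls: (2340−900)/2340 = 0.6154; (2340−1400)/2340 = 0.4017; (2340−1860)/2340 = 0.2051.
Sum of shortfalls = 1.222222; P₁ averages over all N: 1.222222 / 5 = 0.244.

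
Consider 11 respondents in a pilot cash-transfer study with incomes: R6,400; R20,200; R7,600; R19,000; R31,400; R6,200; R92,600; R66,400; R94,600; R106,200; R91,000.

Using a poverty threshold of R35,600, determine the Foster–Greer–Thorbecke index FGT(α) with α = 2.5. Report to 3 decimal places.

0.187

Poor units: R6,200, R6,400, R7,600, R19,000, R20,200, R31,400 (q = 6 of N = 11).
Shortfall ratios: (35600−6200)/35600 = 0.8258; (35600−6400)/35600 = 0.8202; (35600−7600)/35600 = 0.7865; (35600−19000)/35600 = 0.4663; (35600−20200)/35600 = 0.4326; (35600−31400)/35600 = 0.1180.
Raised to α = 2.5: 0.61979; 0.60930; 0.54862; 0.14847; 0.12308; 0.00478.
Sum = 2.054038; FGT(2.5) = 2.054038 / 11 = 0.187.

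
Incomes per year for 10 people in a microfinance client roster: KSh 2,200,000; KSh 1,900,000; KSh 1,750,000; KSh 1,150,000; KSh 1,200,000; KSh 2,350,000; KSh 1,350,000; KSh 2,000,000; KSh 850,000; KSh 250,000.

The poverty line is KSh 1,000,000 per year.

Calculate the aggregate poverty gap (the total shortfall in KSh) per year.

Poor units: KSh 250,000, KSh 850,000 (q = 2 of N = 10).
Individual gaps: 1000000−250000 = 750000; 1000000−850000 = 150000.
Aggregate gap = KSh 900,000.

KSh 900,000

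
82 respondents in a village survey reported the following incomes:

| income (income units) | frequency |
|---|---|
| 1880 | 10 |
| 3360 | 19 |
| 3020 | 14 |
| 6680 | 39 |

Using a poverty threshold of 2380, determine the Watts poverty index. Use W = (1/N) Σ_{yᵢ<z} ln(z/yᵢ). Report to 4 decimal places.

0.0288

Incomes under z: 10×1880 (q = 10 of N = 82).
Log gaps: ln(2380/1880) = 0.2358 (×10).
W = 2.358287 / 82 = 0.0288.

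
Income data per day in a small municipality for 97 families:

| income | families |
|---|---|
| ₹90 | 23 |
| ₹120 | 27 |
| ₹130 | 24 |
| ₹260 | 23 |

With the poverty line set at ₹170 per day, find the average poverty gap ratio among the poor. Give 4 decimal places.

Poor units: 23×₹90, 27×₹120, 24×₹130 (q = 74 of N = 97).
Shortfall ratios (z−y)/z: 0.4706 (×23), 0.2941 (×27), 0.2353 (×24); sum = 24.411765.
I averages over the q = 74 poor units only: 24.411765 / 74 = 0.3299.

0.3299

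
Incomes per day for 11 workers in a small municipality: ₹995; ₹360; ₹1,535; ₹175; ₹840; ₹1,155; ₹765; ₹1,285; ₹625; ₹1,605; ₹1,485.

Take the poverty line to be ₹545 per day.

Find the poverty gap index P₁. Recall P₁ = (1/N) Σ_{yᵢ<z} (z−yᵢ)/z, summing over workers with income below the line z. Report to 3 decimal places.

Poor units: ₹175, ₹360 (q = 2 of N = 11).
Normalized shortfalls: (545−175)/545 = 0.6789; (545−360)/545 = 0.3394.
Sum of shortfalls = 1.018349; P₁ averages over all N: 1.018349 / 11 = 0.093.

0.093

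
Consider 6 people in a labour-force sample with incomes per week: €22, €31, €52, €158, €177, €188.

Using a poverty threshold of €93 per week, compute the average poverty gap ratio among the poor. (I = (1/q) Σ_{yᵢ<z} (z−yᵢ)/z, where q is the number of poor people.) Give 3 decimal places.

0.624

Below z: €22, €31, €52 (q = 3 of N = 6).
Shortfall ratios (z−y)/z: 0.7634, 0.6667, 0.4409; sum = 1.870968.
I averages over the q = 3 poor units only: 1.870968 / 3 = 0.624.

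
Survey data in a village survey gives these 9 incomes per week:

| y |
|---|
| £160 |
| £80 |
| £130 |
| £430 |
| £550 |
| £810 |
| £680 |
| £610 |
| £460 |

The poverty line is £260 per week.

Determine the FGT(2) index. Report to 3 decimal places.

0.097

Below the line: £80, £130, £160 (q = 3 of N = 9).
Shortfall ratios: (260−80)/260 = 0.6923; (260−130)/260 = 0.5000; (260−160)/260 = 0.3846.
Squared: 0.4793; 0.2500; 0.1479.
Sum = 0.877219; P₂ = 0.877219 / 9 = 0.097.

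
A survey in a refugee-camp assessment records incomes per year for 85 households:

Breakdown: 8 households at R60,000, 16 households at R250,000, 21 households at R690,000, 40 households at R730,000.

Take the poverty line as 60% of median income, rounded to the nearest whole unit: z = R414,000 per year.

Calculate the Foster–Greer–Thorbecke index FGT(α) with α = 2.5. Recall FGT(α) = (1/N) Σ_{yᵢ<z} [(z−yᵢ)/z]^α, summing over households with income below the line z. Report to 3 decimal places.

0.082

Poor units: 8×R60,000, 16×R250,000 (q = 24 of N = 85).
Relative gaps: (414000−60000)/414000 = 0.8551 (×8); (414000−250000)/414000 = 0.3961 (×16).
Raised to α = 2.5: 0.67609 (×8); 0.09877 (×16).
Sum = 6.989015; FGT(2.5) = 6.989015 / 85 = 0.082.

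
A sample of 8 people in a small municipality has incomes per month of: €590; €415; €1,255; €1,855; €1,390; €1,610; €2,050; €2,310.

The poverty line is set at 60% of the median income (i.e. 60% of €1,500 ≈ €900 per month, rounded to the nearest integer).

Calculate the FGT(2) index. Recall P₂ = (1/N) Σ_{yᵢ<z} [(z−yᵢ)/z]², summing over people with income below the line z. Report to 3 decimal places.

0.051

Incomes under z: €415, €590 (q = 2 of N = 8).
Relative gaps: (900−415)/900 = 0.5389; (900−590)/900 = 0.3444.
Squared: 0.2904; 0.1186.
Sum = 0.409043; P₂ = 0.409043 / 8 = 0.051.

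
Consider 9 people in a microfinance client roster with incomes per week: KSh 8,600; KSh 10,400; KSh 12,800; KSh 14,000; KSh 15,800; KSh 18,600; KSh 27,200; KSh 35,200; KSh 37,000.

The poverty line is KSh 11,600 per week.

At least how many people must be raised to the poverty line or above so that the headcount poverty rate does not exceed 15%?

2 of the 9 people are poor, so H = 2/9 = 0.222.
A headcount ratio of at most 15% allows at most ⌊0.15 × 9⌋ = 1 poor people.
So at least 2 − 1 = 1 must be lifted.

1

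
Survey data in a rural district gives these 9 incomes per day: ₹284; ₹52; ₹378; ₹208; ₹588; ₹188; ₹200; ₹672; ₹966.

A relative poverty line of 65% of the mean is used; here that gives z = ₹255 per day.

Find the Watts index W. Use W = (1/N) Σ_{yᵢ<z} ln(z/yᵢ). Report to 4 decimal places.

0.2602

Incomes under z: ₹52, ₹188, ₹200, ₹208 (q = 4 of N = 9).
ln(z/y) terms: ln(255/52) = 1.5900; ln(255/188) = 0.3048; ln(255/200) = 0.2429; ln(255/208) = 0.2037.
W = 2.341513 / 9 = 0.2602.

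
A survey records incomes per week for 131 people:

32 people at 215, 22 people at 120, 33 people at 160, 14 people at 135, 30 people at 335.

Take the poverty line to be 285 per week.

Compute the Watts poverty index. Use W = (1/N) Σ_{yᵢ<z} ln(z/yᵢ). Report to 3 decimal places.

Below the line: 22×120, 14×135, 33×160, 32×215 (q = 101 of N = 131).
Log gaps: ln(285/120) = 0.8650 (×22); ln(285/135) = 0.7472 (×14); ln(285/160) = 0.5773 (×33); ln(285/215) = 0.2819 (×32).
W = 57.561589 / 131 = 0.439.

0.439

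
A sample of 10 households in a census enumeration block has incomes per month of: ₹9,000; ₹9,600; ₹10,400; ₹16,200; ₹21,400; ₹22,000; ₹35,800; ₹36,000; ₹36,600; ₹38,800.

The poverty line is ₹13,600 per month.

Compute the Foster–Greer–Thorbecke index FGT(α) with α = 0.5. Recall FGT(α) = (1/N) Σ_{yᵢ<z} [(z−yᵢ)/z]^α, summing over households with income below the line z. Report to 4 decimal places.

0.1609

Below z: ₹9,000, ₹9,600, ₹10,400 (q = 3 of N = 10).
Gap ratios (z−y)/z: (13600−9000)/13600 = 0.3382; (13600−9600)/13600 = 0.2941; (13600−10400)/13600 = 0.2353.
Raised to α = 0.5: 0.58158; 0.54233; 0.48507.
Sum = 1.608977; FGT(0.5) = 1.608977 / 10 = 0.1609.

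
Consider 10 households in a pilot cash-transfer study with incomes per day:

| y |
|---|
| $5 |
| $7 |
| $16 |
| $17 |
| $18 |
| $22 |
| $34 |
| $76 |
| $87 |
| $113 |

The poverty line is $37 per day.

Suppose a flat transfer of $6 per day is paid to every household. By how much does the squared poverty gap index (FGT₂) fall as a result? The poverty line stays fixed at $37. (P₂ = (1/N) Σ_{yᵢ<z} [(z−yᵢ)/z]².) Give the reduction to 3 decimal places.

Before: below the line — $5, $7, $16, $17, $18, $22, $34; squared poverty gap index (FGT₂) = 0.24543.
After the $6 transfer: below the line — $11, $13, $22, $23, $24, $28; squared poverty gap index (FGT₂) = 0.14047.
Reduction = 0.24543 − 0.14047 = 0.105.

0.105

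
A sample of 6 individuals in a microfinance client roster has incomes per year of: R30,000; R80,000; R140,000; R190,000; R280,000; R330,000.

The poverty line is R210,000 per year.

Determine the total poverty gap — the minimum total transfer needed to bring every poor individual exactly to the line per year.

Incomes under z: R30,000, R80,000, R140,000, R190,000 (q = 4 of N = 6).
Individual gaps: 210000−30000 = 180000; 210000−80000 = 130000; 210000−140000 = 70000; 210000−190000 = 20000.
Aggregate gap = R400,000.

R400,000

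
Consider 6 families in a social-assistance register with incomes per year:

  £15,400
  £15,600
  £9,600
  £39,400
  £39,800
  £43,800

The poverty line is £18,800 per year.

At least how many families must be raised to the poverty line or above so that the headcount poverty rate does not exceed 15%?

3 of the 6 families are poor, so H = 3/6 = 0.500.
A headcount ratio of at most 15% allows at most ⌊0.15 × 6⌋ = 0 poor families.
So at least 3 − 0 = 3 must be lifted.

3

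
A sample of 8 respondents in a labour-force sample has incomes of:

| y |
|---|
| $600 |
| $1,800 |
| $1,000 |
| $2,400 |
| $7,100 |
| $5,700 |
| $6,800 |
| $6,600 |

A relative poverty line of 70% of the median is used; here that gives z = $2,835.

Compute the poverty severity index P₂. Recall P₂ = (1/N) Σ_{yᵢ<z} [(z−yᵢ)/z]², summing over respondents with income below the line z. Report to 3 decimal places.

Poor units: $600, $1,000, $1,800, $2,400 (q = 4 of N = 8).
Relative gaps: (2835−600)/2835 = 0.7884; (2835−1000)/2835 = 0.6473; (2835−1800)/2835 = 0.3651; (2835−2400)/2835 = 0.1534.
Squared: 0.6215; 0.4190; 0.1333; 0.0235.
Sum = 1.197291; P₂ = 1.197291 / 8 = 0.150.

0.150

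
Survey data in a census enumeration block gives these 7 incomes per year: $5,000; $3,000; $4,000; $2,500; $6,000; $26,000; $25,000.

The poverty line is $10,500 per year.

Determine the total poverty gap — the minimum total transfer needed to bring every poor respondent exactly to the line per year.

Below z: $2,500, $3,000, $4,000, $5,000, $6,000 (q = 5 of N = 7).
Individual gaps: 10500−2500 = 8000; 10500−3000 = 7500; 10500−4000 = 6500; 10500−5000 = 5500; 10500−6000 = 4500.
Aggregate gap = $32,000.

$32,000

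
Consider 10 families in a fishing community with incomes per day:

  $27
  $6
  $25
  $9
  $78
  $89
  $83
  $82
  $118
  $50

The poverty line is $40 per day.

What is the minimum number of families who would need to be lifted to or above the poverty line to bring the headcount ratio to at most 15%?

Currently q = 4 of N = 10 are below the line (H = 0.400).
A headcount ratio of at most 15% allows at most ⌊0.15 × 10⌋ = 1 poor families.
So at least 4 − 1 = 3 must be lifted.

3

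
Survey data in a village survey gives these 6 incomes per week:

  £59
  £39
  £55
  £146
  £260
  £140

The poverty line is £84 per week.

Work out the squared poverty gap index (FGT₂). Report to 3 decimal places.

Incomes under z: £39, £55, £59 (q = 3 of N = 6).
Gap ratios (z−y)/z: (84−39)/84 = 0.5357; (84−55)/84 = 0.3452; (84−59)/84 = 0.2976.
Squared: 0.2870; 0.1192; 0.0886.
Sum = 0.494756; P₂ = 0.494756 / 6 = 0.082.

0.082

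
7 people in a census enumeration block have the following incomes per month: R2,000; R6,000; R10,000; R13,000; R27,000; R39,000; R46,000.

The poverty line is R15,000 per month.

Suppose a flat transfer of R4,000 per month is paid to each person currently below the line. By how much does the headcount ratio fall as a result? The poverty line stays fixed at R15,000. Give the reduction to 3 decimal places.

0.143

Before: below the line — R2,000, R6,000, R10,000, R13,000; headcount ratio = 0.57143.
After the R4,000 transfer: below the line — R6,000, R10,000, R14,000; headcount ratio = 0.42857.
Reduction = 0.57143 − 0.42857 = 0.143.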